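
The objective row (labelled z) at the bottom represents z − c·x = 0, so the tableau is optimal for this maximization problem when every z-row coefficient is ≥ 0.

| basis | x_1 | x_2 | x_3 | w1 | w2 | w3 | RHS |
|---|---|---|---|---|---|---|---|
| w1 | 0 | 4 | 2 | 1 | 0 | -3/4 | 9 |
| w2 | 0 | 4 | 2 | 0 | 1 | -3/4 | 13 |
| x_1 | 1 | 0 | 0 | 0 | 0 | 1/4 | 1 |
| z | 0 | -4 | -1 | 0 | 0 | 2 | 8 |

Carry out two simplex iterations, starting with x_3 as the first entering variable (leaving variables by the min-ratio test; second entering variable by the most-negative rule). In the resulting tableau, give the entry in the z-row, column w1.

Ratio test on column x_3 — row 1: 9/2 = 9/2; row 2: 13/2 = 13/2; row 3: entry 0 ≤ 0. Minimum is 9/2 at row 1 (w1 leaves); pivot element 2.
Divide row 1 by 2; eliminate column x_3 from the other rows.
Second iteration: most negative z-row entry is -2 in column x_2, so x_2 enters.
Ratio test on column x_2 — row 1: (9/2)/2 = 9/4; row 2: entry 0 ≤ 0; row 3: entry 0 ≤ 0. Minimum is 9/4 at row 1 (x_3 leaves); pivot element 2.
Divide row 1 by 2; eliminate column x_2 from the other rows.
After both pivots, the entry at the z-row, column w1 is 1.

1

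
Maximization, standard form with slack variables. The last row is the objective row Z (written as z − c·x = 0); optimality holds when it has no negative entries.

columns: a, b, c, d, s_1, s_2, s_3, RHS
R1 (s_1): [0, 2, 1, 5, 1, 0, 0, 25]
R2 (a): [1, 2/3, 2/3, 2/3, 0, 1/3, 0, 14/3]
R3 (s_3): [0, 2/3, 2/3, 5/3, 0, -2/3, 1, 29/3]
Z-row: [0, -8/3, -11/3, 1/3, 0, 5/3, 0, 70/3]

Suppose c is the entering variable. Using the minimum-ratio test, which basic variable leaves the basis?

a

Column c entries and ratios — s_1: 25/1 = 25; a: (14/3)/(2/3) = 7; s_3: (29/3)/(2/3) = 29/2.
Smallest ratio is 7 in the row of a, so a leaves.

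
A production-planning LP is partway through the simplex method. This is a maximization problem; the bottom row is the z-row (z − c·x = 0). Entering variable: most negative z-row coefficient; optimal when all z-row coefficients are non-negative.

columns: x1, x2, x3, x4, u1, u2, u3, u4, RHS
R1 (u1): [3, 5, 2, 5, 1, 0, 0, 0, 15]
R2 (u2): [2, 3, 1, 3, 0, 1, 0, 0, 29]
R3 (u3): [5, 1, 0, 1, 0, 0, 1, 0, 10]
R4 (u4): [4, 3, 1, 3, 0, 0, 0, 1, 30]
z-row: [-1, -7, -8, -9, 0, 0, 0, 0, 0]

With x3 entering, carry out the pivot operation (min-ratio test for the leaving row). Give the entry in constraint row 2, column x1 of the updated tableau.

1/2

Ratio test on column x3 — row 1: 15/2 = 15/2; row 2: 29/1 = 29; row 3: entry 0 ≤ 0; row 4: 30/1 = 30. Minimum is 15/2 at row 1 (u1 leaves); pivot element 2.
Divide row 1 by 2; eliminate column x3 from the other rows.
Row 2 update in column x1: 2 − 1·(3/2) = 1/2.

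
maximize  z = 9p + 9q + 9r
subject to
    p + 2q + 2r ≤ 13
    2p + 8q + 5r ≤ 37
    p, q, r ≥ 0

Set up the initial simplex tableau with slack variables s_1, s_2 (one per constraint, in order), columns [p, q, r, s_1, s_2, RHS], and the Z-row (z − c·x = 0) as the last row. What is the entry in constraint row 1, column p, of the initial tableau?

Constraint 1 has coefficient 1 on p.

1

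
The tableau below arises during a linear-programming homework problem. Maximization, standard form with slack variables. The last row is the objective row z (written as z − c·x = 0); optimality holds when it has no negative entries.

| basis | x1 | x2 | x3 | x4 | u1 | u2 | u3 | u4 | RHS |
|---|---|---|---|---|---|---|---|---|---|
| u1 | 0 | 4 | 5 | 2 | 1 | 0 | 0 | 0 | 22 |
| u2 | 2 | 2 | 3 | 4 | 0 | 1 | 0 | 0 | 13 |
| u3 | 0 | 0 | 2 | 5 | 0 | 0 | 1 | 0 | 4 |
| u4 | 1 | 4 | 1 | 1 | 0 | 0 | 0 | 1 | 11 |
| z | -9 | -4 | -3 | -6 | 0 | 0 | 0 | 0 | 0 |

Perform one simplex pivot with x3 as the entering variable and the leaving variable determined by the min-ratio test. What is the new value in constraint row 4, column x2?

4

Ratio test on column x3 — row 1: 22/5 = 22/5; row 2: 13/3 = 13/3; row 3: 4/2 = 2; row 4: 11/1 = 11. Minimum is 2 at row 3 (u3 leaves); pivot element 2.
Divide row 3 by 2; eliminate column x3 from the other rows.
Row 4 update in column x2: 4 − 1·0 = 4.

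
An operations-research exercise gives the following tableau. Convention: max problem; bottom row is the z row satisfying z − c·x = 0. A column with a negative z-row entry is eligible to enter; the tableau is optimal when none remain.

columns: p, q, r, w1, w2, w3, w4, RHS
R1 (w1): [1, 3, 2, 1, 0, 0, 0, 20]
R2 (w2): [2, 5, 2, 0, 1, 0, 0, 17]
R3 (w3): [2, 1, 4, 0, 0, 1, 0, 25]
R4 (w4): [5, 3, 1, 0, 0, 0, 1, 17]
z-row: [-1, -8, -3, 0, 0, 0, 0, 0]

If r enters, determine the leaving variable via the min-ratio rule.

w3

Column r entries and ratios — w1: 20/2 = 10; w2: 17/2 = 17/2; w3: 25/4 = 25/4; w4: 17/1 = 17.
Smallest ratio is 25/4 in the row of w3, so w3 leaves.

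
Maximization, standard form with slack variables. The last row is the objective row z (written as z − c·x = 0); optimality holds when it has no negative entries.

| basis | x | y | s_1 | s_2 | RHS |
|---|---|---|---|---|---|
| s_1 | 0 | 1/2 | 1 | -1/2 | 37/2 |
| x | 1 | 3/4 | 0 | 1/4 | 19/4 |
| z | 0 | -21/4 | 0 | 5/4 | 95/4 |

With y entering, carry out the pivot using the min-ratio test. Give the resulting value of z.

57

Ratio test on column y — row 1: (37/2)/(1/2) = 37; row 2: (19/4)/(3/4) = 19/3. Minimum is 19/3 at row 2 (x leaves); pivot element 3/4.
Pivot on row 2; the z-row RHS becomes 95/4 − (-21/4)·(19/3) = 57.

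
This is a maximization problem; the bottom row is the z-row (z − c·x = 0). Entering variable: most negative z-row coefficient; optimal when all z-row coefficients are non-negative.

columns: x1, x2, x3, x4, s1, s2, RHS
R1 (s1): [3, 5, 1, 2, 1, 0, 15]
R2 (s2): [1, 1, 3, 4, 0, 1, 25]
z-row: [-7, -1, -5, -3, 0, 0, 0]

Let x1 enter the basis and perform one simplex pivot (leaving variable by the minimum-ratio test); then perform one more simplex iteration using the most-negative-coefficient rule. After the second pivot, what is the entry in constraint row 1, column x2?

Ratio test on column x1 — row 1: 15/3 = 5; row 2: 25/1 = 25. Minimum is 5 at row 1 (s1 leaves); pivot element 3.
Divide row 1 by 3; eliminate column x1 from the other rows.
Second iteration: most negative z-row entry is -8/3 in column x3, so x3 enters.
Ratio test on column x3 — row 1: 5/(1/3) = 15; row 2: 20/(8/3) = 15/2. Minimum is 15/2 at row 2 (s2 leaves); pivot element 8/3.
Divide row 2 by 8/3; eliminate column x3 from the other rows.
After both pivots, the entry at constraint row 1, column x2 is 7/4.

7/4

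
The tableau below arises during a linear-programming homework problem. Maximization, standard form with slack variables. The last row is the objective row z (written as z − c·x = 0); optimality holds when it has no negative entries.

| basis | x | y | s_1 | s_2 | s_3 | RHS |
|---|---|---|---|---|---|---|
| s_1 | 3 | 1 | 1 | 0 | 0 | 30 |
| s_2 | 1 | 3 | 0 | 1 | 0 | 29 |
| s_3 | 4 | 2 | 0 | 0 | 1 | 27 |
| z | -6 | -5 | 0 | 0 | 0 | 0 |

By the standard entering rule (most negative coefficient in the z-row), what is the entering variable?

Negative z-row entries: x: -6, y: -5.
The most negative is -6 in column x, so x enters.

x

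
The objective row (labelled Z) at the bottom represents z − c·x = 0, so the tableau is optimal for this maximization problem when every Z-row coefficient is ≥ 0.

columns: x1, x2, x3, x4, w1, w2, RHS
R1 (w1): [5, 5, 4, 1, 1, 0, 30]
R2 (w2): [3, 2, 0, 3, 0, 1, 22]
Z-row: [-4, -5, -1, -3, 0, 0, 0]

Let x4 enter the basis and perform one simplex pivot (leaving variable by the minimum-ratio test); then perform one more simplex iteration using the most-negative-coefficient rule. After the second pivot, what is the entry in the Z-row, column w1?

9/13

Ratio test on column x4 — row 1: 30/1 = 30; row 2: 22/3 = 22/3. Minimum is 22/3 at row 2 (w2 leaves); pivot element 3.
Divide row 2 by 3; eliminate column x4 from the other rows.
Second iteration: most negative Z-row entry is -3 in column x2, so x2 enters.
Ratio test on column x2 — row 1: (68/3)/(13/3) = 68/13; row 2: (22/3)/(2/3) = 11. Minimum is 68/13 at row 1 (w1 leaves); pivot element 13/3.
Divide row 1 by 13/3; eliminate column x2 from the other rows.
After both pivots, the entry at the Z-row, column w1 is 9/13.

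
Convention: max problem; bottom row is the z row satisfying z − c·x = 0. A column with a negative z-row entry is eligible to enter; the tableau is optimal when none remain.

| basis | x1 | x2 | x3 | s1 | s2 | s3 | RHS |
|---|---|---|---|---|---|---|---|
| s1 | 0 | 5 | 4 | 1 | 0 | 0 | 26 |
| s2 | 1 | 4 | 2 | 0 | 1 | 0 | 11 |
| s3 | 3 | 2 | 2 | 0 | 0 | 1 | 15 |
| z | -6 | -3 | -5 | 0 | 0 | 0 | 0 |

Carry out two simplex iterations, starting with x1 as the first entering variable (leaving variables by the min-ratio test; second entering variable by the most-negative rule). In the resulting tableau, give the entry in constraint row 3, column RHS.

2

Ratio test on column x1 — row 1: entry 0 ≤ 0; row 2: 11/1 = 11; row 3: 15/3 = 5. Minimum is 5 at row 3 (s3 leaves); pivot element 3.
Divide row 3 by 3; eliminate column x1 from the other rows.
Second iteration: most negative z-row entry is -1 in column x3, so x3 enters.
Ratio test on column x3 — row 1: 26/4 = 13/2; row 2: 6/(4/3) = 9/2; row 3: 5/(2/3) = 15/2. Minimum is 9/2 at row 2 (s2 leaves); pivot element 4/3.
Divide row 2 by 4/3; eliminate column x3 from the other rows.
After both pivots, the entry at constraint row 3, column RHS is 2.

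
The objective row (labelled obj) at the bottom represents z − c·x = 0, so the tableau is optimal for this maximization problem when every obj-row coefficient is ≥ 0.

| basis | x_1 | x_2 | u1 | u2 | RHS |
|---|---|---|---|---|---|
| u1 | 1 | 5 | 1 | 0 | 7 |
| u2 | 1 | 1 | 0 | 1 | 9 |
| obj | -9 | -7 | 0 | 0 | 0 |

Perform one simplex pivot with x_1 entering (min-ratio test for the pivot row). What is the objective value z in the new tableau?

Ratio test on column x_1 — row 1: 7/1 = 7; row 2: 9/1 = 9. Minimum is 7 at row 1 (u1 leaves); pivot element 1.
Pivot on row 1; the obj-row RHS becomes 0 − (-9)·7 = 63.

63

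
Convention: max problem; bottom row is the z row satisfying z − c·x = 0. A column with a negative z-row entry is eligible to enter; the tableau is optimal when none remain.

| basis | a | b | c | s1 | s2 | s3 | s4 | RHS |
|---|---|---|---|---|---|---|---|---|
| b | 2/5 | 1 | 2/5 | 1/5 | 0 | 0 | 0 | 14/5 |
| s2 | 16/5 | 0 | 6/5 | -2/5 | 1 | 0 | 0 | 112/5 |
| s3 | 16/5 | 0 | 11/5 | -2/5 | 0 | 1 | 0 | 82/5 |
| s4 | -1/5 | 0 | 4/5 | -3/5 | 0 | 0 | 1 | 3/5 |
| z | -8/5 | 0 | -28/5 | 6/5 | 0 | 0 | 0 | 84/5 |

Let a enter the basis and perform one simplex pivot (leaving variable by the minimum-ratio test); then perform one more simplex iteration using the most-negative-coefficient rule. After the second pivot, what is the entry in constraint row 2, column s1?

Ratio test on column a — row 1: (14/5)/(2/5) = 7; row 2: (112/5)/(16/5) = 7; row 3: (82/5)/(16/5) = 41/8; row 4: entry -1/5 ≤ 0. Minimum is 41/8 at row 3 (s3 leaves); pivot element 16/5.
Divide row 3 by 16/5; eliminate column a from the other rows.
Second iteration: most negative z-row entry is -9/2 in column c, so c enters.
Ratio test on column c — row 1: (3/4)/(1/8) = 6; row 2: entry -1 ≤ 0; row 3: (41/8)/(11/16) = 82/11; row 4: (13/8)/(15/16) = 26/15. Minimum is 26/15 at row 4 (s4 leaves); pivot element 15/16.
Divide row 4 by 15/16; eliminate column c from the other rows.
After both pivots, the entry at constraint row 2, column s1 is -2/3.

-2/3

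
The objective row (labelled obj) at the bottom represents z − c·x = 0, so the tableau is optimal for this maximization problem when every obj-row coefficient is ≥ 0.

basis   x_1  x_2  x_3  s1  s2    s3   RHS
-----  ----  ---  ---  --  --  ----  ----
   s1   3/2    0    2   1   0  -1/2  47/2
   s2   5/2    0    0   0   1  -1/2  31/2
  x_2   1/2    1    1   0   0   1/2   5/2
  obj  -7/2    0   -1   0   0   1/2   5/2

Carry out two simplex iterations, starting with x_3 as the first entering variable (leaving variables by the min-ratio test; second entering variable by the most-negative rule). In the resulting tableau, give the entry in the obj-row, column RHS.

20

Ratio test on column x_3 — row 1: (47/2)/2 = 47/4; row 2: entry 0 ≤ 0; row 3: (5/2)/1 = 5/2. Minimum is 5/2 at row 3 (x_2 leaves); pivot element 1.
Divide row 3 by 1; eliminate column x_3 from the other rows.
Second iteration: most negative obj-row entry is -3 in column x_1, so x_1 enters.
Ratio test on column x_1 — row 1: (37/2)/(1/2) = 37; row 2: (31/2)/(5/2) = 31/5; row 3: (5/2)/(1/2) = 5. Minimum is 5 at row 3 (x_3 leaves); pivot element 1/2.
Divide row 3 by 1/2; eliminate column x_1 from the other rows.
After both pivots, the entry at the obj-row, column RHS is 20.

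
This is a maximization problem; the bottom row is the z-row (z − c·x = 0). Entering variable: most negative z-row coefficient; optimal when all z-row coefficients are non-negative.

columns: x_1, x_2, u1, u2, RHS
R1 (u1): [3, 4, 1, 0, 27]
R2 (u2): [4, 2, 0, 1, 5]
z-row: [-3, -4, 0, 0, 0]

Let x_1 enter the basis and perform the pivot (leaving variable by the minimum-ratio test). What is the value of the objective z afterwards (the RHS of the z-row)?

Ratio test on column x_1 — row 1: 27/3 = 9; row 2: 5/4 = 5/4. Minimum is 5/4 at row 2 (u2 leaves); pivot element 4.
Pivot on row 2; the z-row RHS becomes 0 − (-3)·(5/4) = 15/4.

15/4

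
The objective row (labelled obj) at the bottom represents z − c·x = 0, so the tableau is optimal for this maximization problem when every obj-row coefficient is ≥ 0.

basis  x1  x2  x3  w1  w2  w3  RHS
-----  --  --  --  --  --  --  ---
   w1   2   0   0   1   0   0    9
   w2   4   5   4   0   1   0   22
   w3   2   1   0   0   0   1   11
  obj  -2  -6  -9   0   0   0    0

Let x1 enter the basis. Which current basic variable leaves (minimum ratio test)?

Column x1 entries and ratios — w1: 9/2 = 9/2; w2: 22/4 = 11/2; w3: 11/2 = 11/2.
Smallest ratio is 9/2 in the row of w1, so w1 leaves.

w1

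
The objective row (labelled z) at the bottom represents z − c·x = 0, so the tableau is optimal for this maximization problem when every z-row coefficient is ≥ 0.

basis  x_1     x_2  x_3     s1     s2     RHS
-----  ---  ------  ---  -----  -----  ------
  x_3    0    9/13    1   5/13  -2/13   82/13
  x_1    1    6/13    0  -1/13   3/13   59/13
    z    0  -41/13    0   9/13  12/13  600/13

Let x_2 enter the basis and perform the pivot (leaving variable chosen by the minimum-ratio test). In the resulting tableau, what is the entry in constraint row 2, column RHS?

Ratio test on column x_2 — row 1: (82/13)/(9/13) = 82/9; row 2: (59/13)/(6/13) = 59/6. Minimum is 82/9 at row 1 (x_3 leaves); pivot element 9/13.
Divide row 1 by 9/13; eliminate column x_2 from the other rows.
Row 2 update in column RHS: 59/13 − (6/13)·(82/9) = 1/3.

1/3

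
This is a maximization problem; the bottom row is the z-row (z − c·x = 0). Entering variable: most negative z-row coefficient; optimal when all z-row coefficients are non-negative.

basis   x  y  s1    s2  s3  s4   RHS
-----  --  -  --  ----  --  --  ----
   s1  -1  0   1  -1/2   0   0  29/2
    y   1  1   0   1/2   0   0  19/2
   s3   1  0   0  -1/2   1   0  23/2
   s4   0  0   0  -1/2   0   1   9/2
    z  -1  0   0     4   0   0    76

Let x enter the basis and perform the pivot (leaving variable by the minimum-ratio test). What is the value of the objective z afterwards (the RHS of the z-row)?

Ratio test on column x — row 1: entry -1 ≤ 0; row 2: (19/2)/1 = 19/2; row 3: (23/2)/1 = 23/2; row 4: entry 0 ≤ 0. Minimum is 19/2 at row 2 (y leaves); pivot element 1.
Pivot on row 2; the z-row RHS becomes 76 − (-1)·(19/2) = 171/2.

171/2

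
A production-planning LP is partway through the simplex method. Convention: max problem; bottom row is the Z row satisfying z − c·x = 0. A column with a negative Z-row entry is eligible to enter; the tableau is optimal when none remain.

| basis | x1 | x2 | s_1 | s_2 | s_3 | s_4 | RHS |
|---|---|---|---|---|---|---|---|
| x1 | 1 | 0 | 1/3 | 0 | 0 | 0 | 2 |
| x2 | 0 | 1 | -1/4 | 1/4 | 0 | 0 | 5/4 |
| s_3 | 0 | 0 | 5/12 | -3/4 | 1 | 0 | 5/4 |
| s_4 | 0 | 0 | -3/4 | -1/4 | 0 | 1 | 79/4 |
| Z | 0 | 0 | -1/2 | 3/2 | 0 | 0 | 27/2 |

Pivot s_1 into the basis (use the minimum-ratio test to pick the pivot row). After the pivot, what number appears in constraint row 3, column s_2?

-9/5

Ratio test on column s_1 — row 1: 2/(1/3) = 6; row 2: entry -1/4 ≤ 0; row 3: (5/4)/(5/12) = 3; row 4: entry -3/4 ≤ 0. Minimum is 3 at row 3 (s_3 leaves); pivot element 5/12.
Divide row 3 by 5/12; eliminate column s_1 from the other rows.
In the new row 3, the s_2 entry is the old entry divided by the pivot: (-3/4)/(5/12) = -9/5.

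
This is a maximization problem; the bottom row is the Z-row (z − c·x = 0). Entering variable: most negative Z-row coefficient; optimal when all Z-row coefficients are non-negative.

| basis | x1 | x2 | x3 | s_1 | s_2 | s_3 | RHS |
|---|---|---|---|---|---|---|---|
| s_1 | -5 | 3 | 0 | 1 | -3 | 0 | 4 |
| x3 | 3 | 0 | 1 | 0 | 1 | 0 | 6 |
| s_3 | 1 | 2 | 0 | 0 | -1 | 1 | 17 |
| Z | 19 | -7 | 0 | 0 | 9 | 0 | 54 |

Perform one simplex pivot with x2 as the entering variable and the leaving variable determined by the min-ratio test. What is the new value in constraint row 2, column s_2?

1

Ratio test on column x2 — row 1: 4/3 = 4/3; row 2: entry 0 ≤ 0; row 3: 17/2 = 17/2. Minimum is 4/3 at row 1 (s_1 leaves); pivot element 3.
Divide row 1 by 3; eliminate column x2 from the other rows.
Row 2 update in column s_2: 1 − 0·(-1) = 1.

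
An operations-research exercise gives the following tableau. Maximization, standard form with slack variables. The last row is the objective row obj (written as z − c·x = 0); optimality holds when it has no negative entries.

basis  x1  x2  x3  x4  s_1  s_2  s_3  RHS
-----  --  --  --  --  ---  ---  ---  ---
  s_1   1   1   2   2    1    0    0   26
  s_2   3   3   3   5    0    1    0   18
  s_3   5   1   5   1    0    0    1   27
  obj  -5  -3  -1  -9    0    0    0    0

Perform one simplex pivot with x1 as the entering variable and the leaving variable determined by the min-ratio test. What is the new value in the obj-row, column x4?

-8

Ratio test on column x1 — row 1: 26/1 = 26; row 2: 18/3 = 6; row 3: 27/5 = 27/5. Minimum is 27/5 at row 3 (s_3 leaves); pivot element 5.
Divide row 3 by 5; eliminate column x1 from the other rows.
obj-row update in column x4: -9 − (-5)·(1/5) = -8.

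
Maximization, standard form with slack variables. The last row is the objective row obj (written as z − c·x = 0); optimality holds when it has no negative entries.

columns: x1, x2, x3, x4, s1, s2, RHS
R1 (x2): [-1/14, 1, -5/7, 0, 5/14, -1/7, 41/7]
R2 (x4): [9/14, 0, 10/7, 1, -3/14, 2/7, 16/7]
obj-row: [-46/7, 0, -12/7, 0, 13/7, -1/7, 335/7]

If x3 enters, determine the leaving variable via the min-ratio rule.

x4

Column x3 entries and ratios — x2: -5/7 ≤ 0, skip; x4: (16/7)/(10/7) = 8/5.
Smallest ratio is 8/5 in the row of x4, so x4 leaves.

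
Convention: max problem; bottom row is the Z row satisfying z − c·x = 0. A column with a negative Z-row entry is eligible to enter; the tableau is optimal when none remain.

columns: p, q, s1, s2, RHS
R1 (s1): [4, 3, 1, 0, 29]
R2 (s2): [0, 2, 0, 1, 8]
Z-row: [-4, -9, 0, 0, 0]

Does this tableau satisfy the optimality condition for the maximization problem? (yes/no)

The Z-row has a negative entry -9 in column q, so it is not optimal.

no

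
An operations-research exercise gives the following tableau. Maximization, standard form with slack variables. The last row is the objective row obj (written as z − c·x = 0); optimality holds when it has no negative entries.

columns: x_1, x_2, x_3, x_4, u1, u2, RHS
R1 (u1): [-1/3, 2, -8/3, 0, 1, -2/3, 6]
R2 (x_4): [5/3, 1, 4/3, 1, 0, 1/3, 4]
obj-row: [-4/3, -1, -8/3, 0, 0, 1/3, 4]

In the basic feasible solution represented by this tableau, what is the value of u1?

6

u1 is basic (row 1); its value is the RHS of that row, 6.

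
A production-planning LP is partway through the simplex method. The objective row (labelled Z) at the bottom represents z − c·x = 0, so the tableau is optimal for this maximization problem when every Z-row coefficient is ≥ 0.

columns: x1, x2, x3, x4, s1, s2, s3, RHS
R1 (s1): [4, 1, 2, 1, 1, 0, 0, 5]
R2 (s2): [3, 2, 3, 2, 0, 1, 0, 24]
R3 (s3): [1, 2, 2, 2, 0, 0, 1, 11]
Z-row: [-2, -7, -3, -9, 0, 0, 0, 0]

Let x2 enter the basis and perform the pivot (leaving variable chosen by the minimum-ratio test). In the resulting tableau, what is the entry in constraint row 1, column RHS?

Ratio test on column x2 — row 1: 5/1 = 5; row 2: 24/2 = 12; row 3: 11/2 = 11/2. Minimum is 5 at row 1 (s1 leaves); pivot element 1.
Divide row 1 by 1; eliminate column x2 from the other rows.
In the new row 1, the RHS entry is the old entry divided by the pivot: 5/1 = 5.

5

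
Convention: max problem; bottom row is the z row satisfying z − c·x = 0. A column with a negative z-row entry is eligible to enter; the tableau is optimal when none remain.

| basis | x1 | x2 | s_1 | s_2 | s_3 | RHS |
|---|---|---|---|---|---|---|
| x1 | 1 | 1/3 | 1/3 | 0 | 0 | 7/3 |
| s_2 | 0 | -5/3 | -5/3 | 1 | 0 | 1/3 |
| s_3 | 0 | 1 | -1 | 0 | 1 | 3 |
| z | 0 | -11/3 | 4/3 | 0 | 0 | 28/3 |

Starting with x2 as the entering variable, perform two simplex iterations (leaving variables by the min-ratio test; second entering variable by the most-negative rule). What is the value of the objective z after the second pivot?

Ratio test on column x2 — row 1: (7/3)/(1/3) = 7; row 2: entry -5/3 ≤ 0; row 3: 3/1 = 3. Minimum is 3 at row 3 (s_3 leaves); pivot element 1.
Pivot on row 3; the z-row RHS becomes 28/3 − (-11/3)·3 = 61/3.
Next entering variable (most negative z-row entry -7/3): s_1.
Ratio test on column s_1 — row 1: (4/3)/(2/3) = 2; row 2: entry -10/3 ≤ 0; row 3: entry -1 ≤ 0. Minimum is 2 at row 1 (x1 leaves); pivot element 2/3.
After the second pivot the z-row RHS is 61/3 − (-7/3)·2 = 25.

25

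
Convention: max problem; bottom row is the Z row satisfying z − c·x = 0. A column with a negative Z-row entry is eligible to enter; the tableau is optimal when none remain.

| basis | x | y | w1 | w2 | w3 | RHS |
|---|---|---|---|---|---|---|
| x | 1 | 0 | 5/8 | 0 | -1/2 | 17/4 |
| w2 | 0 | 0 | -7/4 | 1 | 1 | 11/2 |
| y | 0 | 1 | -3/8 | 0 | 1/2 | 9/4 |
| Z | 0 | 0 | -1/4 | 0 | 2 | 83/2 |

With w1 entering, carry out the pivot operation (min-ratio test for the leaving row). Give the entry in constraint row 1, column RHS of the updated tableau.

Ratio test on column w1 — row 1: (17/4)/(5/8) = 34/5; row 2: entry -7/4 ≤ 0; row 3: entry -3/8 ≤ 0. Minimum is 34/5 at row 1 (x leaves); pivot element 5/8.
Divide row 1 by 5/8; eliminate column w1 from the other rows.
In the new row 1, the RHS entry is the old entry divided by the pivot: (17/4)/(5/8) = 34/5.

34/5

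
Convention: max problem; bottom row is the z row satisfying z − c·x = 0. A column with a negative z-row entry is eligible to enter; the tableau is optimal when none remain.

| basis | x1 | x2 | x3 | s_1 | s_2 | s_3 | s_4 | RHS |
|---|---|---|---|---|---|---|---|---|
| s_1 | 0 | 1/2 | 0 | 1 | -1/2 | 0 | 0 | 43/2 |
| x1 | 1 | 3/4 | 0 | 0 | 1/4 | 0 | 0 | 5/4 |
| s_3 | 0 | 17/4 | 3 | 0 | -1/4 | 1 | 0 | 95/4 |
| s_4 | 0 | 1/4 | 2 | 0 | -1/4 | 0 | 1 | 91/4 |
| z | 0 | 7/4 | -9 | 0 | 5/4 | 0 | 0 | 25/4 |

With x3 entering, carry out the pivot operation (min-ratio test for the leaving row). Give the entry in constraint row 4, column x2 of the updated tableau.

Ratio test on column x3 — row 1: entry 0 ≤ 0; row 2: entry 0 ≤ 0; row 3: (95/4)/3 = 95/12; row 4: (91/4)/2 = 91/8. Minimum is 95/12 at row 3 (s_3 leaves); pivot element 3.
Divide row 3 by 3; eliminate column x3 from the other rows.
Row 4 update in column x2: 1/4 − 2·(17/12) = -31/12.

-31/12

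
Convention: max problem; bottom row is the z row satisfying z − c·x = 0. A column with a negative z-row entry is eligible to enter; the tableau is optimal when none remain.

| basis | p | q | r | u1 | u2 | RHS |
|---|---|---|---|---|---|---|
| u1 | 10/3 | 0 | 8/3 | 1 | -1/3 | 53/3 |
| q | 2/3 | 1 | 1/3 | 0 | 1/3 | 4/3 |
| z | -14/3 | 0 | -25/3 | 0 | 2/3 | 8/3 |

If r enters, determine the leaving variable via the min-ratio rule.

q

Column r entries and ratios — u1: (53/3)/(8/3) = 53/8; q: (4/3)/(1/3) = 4.
Smallest ratio is 4 in the row of q, so q leaves.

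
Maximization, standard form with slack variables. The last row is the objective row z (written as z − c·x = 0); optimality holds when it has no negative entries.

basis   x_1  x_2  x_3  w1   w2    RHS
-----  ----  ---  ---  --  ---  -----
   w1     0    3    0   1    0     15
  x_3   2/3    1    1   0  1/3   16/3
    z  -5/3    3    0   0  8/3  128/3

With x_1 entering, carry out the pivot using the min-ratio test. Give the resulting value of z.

56

Ratio test on column x_1 — row 1: entry 0 ≤ 0; row 2: (16/3)/(2/3) = 8. Minimum is 8 at row 2 (x_3 leaves); pivot element 2/3.
Pivot on row 2; the z-row RHS becomes 128/3 − (-5/3)·8 = 56.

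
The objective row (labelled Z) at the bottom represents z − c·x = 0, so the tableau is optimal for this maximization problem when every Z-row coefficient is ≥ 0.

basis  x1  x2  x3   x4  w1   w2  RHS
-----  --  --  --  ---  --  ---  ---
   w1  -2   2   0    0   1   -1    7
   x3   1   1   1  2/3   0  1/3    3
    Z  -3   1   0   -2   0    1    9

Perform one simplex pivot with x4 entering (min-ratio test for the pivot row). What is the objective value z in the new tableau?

Ratio test on column x4 — row 1: entry 0 ≤ 0; row 2: 3/(2/3) = 9/2. Minimum is 9/2 at row 2 (x3 leaves); pivot element 2/3.
Pivot on row 2; the Z-row RHS becomes 9 − (-2)·(9/2) = 18.

18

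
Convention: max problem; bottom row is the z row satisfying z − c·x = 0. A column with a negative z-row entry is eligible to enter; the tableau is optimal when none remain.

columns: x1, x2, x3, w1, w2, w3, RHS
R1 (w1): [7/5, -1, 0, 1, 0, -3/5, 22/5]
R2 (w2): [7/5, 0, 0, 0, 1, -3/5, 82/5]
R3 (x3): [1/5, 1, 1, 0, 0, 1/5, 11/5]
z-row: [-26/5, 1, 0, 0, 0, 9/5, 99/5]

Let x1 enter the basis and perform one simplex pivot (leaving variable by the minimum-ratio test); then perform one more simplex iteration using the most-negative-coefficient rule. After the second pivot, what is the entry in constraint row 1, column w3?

-1/4

Ratio test on column x1 — row 1: (22/5)/(7/5) = 22/7; row 2: (82/5)/(7/5) = 82/7; row 3: (11/5)/(1/5) = 11. Minimum is 22/7 at row 1 (w1 leaves); pivot element 7/5.
Divide row 1 by 7/5; eliminate column x1 from the other rows.
Second iteration: most negative z-row entry is -19/7 in column x2, so x2 enters.
Ratio test on column x2 — row 1: entry -5/7 ≤ 0; row 2: 12/1 = 12; row 3: (11/7)/(8/7) = 11/8. Minimum is 11/8 at row 3 (x3 leaves); pivot element 8/7.
Divide row 3 by 8/7; eliminate column x2 from the other rows.
After both pivots, the entry at constraint row 1, column w3 is -1/4.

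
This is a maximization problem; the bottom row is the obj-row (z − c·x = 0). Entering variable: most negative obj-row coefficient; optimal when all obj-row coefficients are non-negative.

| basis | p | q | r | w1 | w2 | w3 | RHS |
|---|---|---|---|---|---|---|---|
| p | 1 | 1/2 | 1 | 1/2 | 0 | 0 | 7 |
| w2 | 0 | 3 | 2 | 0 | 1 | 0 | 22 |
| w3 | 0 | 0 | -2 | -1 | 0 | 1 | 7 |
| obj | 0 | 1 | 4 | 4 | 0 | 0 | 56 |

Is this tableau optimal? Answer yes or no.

Every obj-row coefficient is ≥ 0, so the tableau is optimal.

yes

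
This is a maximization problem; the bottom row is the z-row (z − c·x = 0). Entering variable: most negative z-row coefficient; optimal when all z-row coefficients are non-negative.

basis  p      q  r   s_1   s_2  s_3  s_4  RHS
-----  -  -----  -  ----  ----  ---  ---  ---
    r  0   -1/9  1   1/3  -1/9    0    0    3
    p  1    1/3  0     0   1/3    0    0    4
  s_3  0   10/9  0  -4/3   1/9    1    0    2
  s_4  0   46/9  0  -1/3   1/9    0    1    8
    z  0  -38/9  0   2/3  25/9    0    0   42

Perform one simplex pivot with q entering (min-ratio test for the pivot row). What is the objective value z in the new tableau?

Ratio test on column q — row 1: entry -1/9 ≤ 0; row 2: 4/(1/3) = 12; row 3: 2/(10/9) = 9/5; row 4: 8/(46/9) = 36/23. Minimum is 36/23 at row 4 (s_4 leaves); pivot element 46/9.
Pivot on row 4; the z-row RHS becomes 42 − (-38/9)·(36/23) = 1118/23.

1118/23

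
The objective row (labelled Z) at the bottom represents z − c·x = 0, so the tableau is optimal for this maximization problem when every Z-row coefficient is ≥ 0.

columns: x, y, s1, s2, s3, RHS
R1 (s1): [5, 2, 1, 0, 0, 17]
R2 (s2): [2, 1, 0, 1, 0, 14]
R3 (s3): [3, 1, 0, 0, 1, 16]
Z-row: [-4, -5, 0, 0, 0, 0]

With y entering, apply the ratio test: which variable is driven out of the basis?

s1

Column y entries and ratios — s1: 17/2 = 17/2; s2: 14/1 = 14; s3: 16/1 = 16.
Smallest ratio is 17/2 in the row of s1, so s1 leaves.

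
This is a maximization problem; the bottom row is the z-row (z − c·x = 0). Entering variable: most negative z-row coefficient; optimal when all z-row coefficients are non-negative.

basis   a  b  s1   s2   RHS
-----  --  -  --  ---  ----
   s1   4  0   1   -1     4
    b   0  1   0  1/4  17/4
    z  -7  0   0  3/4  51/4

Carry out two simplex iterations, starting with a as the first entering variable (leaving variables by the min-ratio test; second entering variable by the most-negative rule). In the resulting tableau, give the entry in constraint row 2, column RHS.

Ratio test on column a — row 1: 4/4 = 1; row 2: entry 0 ≤ 0. Minimum is 1 at row 1 (s1 leaves); pivot element 4.
Divide row 1 by 4; eliminate column a from the other rows.
Second iteration: most negative z-row entry is -1 in column s2, so s2 enters.
Ratio test on column s2 — row 1: entry -1/4 ≤ 0; row 2: (17/4)/(1/4) = 17. Minimum is 17 at row 2 (b leaves); pivot element 1/4.
Divide row 2 by 1/4; eliminate column s2 from the other rows.
After both pivots, the entry at constraint row 2, column RHS is 17.

17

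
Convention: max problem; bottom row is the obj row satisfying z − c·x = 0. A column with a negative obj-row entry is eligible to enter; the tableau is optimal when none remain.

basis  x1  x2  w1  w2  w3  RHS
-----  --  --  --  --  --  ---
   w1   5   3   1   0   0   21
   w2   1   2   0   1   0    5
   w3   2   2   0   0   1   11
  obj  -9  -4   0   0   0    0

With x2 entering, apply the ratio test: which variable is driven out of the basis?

Column x2 entries and ratios — w1: 21/3 = 7; w2: 5/2 = 5/2; w3: 11/2 = 11/2.
Smallest ratio is 5/2 in the row of w2, so w2 leaves.

w2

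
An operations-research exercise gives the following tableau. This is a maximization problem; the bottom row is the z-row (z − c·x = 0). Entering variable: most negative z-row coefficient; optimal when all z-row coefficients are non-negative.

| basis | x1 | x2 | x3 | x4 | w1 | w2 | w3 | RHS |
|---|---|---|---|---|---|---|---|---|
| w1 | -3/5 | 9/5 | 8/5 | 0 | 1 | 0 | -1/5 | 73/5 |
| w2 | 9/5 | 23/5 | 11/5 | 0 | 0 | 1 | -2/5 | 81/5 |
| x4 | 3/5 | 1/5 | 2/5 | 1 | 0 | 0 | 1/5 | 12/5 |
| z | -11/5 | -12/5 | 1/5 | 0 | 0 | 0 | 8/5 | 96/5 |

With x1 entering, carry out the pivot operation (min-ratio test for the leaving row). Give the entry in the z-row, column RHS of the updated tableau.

28

Ratio test on column x1 — row 1: entry -3/5 ≤ 0; row 2: (81/5)/(9/5) = 9; row 3: (12/5)/(3/5) = 4. Minimum is 4 at row 3 (x4 leaves); pivot element 3/5.
Divide row 3 by 3/5; eliminate column x1 from the other rows.
z-row update in column RHS: 96/5 − (-11/5)·4 = 28.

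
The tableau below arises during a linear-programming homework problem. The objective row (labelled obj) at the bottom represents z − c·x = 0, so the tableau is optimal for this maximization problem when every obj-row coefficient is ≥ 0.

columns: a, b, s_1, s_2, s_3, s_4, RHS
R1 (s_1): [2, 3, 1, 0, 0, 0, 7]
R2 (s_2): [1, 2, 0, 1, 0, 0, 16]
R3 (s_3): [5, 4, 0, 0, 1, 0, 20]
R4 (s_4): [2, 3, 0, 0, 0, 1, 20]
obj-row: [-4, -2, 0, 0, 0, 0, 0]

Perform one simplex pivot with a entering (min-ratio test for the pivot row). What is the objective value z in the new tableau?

Ratio test on column a — row 1: 7/2 = 7/2; row 2: 16/1 = 16; row 3: 20/5 = 4; row 4: 20/2 = 10. Minimum is 7/2 at row 1 (s_1 leaves); pivot element 2.
Pivot on row 1; the obj-row RHS becomes 0 − (-4)·(7/2) = 14.

14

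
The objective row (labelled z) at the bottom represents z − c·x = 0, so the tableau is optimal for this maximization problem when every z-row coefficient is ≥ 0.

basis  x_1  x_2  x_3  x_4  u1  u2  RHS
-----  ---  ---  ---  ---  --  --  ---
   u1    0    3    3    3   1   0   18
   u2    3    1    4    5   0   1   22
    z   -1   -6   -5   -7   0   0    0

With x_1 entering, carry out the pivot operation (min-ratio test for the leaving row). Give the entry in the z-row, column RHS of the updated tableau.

Ratio test on column x_1 — row 1: entry 0 ≤ 0; row 2: 22/3 = 22/3. Minimum is 22/3 at row 2 (u2 leaves); pivot element 3.
Divide row 2 by 3; eliminate column x_1 from the other rows.
z-row update in column RHS: 0 − (-1)·(22/3) = 22/3.

22/3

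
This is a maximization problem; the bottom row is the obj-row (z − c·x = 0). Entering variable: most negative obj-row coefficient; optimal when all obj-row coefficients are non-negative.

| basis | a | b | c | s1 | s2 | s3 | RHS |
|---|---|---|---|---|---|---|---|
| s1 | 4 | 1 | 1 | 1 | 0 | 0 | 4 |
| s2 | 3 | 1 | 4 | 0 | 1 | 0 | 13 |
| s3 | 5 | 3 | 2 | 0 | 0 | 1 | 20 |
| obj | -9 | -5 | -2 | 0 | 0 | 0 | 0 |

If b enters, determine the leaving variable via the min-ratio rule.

s1

Column b entries and ratios — s1: 4/1 = 4; s2: 13/1 = 13; s3: 20/3 = 20/3.
Smallest ratio is 4 in the row of s1, so s1 leaves.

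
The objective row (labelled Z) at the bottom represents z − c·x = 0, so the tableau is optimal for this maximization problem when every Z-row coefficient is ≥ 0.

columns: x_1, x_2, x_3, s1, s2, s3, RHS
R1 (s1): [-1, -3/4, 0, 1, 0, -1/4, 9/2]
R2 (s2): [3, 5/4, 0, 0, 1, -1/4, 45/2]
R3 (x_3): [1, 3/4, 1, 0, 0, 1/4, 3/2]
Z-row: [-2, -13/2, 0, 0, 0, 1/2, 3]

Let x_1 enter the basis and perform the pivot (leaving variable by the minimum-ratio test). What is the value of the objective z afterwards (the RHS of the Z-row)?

Ratio test on column x_1 — row 1: entry -1 ≤ 0; row 2: (45/2)/3 = 15/2; row 3: (3/2)/1 = 3/2. Minimum is 3/2 at row 3 (x_3 leaves); pivot element 1.
Pivot on row 3; the Z-row RHS becomes 3 − (-2)·(3/2) = 6.

6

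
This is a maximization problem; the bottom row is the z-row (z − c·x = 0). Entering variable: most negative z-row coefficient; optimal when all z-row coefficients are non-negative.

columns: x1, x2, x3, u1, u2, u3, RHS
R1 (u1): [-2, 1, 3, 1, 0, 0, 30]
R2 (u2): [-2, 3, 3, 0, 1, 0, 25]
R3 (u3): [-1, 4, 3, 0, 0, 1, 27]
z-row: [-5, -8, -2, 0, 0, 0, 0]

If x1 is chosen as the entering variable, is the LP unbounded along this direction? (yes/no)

yes

Every constraint-row entry in column x1 is ≤ 0, so increasing x1 is unbounded.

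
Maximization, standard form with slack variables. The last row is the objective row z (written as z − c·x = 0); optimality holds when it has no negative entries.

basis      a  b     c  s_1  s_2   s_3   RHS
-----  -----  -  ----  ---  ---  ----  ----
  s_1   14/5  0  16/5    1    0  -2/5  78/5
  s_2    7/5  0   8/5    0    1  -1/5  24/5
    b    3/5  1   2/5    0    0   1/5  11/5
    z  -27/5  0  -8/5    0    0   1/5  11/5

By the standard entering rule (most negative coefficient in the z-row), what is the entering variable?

Negative z-row entries: a: -27/5, c: -8/5.
The most negative is -27/5 in column a, so a enters.

a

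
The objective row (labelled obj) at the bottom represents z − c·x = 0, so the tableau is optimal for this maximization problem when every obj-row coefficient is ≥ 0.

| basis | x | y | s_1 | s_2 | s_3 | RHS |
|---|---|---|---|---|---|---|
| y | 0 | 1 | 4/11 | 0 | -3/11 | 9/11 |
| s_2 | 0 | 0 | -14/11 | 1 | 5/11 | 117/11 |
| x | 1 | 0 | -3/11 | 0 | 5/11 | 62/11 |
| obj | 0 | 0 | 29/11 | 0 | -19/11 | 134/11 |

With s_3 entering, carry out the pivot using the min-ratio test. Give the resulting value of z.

168/5

Ratio test on column s_3 — row 1: entry -3/11 ≤ 0; row 2: (117/11)/(5/11) = 117/5; row 3: (62/11)/(5/11) = 62/5. Minimum is 62/5 at row 3 (x leaves); pivot element 5/11.
Pivot on row 3; the obj-row RHS becomes 134/11 − (-19/11)·(62/5) = 168/5.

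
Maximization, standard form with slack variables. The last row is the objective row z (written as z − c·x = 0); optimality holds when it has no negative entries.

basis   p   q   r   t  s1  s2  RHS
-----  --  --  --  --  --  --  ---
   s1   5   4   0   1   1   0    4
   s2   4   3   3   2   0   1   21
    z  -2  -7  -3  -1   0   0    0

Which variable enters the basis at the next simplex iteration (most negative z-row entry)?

q

Negative z-row entries: p: -2, q: -7, r: -3, t: -1.
The most negative is -7 in column q, so q enters.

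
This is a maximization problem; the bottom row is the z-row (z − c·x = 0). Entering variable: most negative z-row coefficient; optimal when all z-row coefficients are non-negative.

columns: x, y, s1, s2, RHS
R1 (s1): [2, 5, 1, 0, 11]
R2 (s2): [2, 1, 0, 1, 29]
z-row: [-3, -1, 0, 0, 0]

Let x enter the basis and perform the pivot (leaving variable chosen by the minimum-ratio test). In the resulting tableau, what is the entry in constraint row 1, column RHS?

Ratio test on column x — row 1: 11/2 = 11/2; row 2: 29/2 = 29/2. Minimum is 11/2 at row 1 (s1 leaves); pivot element 2.
Divide row 1 by 2; eliminate column x from the other rows.
In the new row 1, the RHS entry is the old entry divided by the pivot: 11/2 = 11/2.

11/2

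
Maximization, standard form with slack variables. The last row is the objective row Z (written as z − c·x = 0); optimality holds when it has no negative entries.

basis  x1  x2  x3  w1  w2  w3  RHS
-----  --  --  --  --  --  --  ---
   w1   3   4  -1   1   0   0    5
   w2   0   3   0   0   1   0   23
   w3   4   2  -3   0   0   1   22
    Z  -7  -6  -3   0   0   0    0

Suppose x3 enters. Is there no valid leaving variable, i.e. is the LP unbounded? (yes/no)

yes

Every constraint-row entry in column x3 is ≤ 0, so increasing x3 is unbounded.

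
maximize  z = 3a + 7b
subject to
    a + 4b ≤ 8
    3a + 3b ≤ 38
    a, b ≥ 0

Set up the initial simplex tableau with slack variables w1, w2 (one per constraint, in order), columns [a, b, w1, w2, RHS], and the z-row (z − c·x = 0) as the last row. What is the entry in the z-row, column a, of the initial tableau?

The z-row carries the negated objective coefficients: the a entry is -3.

-3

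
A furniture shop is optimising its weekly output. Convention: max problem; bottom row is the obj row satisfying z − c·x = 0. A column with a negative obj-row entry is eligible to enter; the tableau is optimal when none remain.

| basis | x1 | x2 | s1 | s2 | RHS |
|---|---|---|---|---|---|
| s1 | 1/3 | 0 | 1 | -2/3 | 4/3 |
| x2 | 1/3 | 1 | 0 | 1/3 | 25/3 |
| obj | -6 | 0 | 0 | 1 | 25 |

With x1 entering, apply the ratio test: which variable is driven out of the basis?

Column x1 entries and ratios — s1: (4/3)/(1/3) = 4; x2: (25/3)/(1/3) = 25.
Smallest ratio is 4 in the row of s1, so s1 leaves.

s1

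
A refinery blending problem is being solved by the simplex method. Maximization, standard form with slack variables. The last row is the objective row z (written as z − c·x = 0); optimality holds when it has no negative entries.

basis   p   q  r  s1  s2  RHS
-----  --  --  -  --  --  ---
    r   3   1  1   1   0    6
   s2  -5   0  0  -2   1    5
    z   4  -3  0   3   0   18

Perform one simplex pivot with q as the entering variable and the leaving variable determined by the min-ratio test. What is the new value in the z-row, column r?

Ratio test on column q — row 1: 6/1 = 6; row 2: entry 0 ≤ 0. Minimum is 6 at row 1 (r leaves); pivot element 1.
Divide row 1 by 1; eliminate column q from the other rows.
z-row update in column r: 0 − (-3)·1 = 3.

3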